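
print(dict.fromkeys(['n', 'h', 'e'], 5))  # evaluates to {'n': 5, 'h': 5, 'e': 5}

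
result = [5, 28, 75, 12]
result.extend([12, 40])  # [5, 28, 75, 12, 12, 40]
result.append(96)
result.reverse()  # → [96, 40, 12, 12, 75, 28, 5]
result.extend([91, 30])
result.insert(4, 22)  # [96, 40, 12, 12, 22, 75, 28, 5, 91, 30]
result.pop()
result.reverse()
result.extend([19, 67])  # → [91, 5, 28, 75, 22, 12, 12, 40, 96, 19, 67]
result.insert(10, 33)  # [91, 5, 28, 75, 22, 12, 12, 40, 96, 19, 33, 67]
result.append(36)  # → [91, 5, 28, 75, 22, 12, 12, 40, 96, 19, 33, 67, 36]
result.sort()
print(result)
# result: [5, 12, 12, 19, 22, 28, 33, 36, 40, 67, 75, 91, 96]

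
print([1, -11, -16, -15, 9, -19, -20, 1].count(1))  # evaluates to 2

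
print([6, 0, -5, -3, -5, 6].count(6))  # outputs 2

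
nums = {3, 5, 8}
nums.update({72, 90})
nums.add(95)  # {3, 5, 8, 72, 90, 95}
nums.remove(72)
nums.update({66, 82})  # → {3, 5, 8, 66, 82, 90, 95}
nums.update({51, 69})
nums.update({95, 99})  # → {3, 5, 8, 51, 66, 69, 82, 90, 95, 99}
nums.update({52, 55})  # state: {3, 5, 8, 51, 52, 55, 66, 69, 82, 90, 95, 99}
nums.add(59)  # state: {3, 5, 8, 51, 52, 55, 59, 66, 69, 82, 90, 95, 99}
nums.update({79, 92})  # {3, 5, 8, 51, 52, 55, 59, 66, 69, 79, 82, 90, 92, 95, 99}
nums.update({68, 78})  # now {3, 5, 8, 51, 52, 55, 59, 66, 68, 69, 78, 79, 82, 90, 92, 95, 99}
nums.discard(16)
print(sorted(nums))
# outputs [3, 5, 8, 51, 52, 55, 59, 66, 68, 69, 78, 79, 82, 90, 92, 95, 99]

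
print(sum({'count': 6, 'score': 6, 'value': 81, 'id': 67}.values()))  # 160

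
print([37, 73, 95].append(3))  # None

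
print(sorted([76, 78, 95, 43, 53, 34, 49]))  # [34, 43, 49, 53, 76, 78, 95]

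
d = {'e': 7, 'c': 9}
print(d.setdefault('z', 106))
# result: 106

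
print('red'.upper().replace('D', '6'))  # RE6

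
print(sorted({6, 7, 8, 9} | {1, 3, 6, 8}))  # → [1, 3, 6, 7, 8, 9]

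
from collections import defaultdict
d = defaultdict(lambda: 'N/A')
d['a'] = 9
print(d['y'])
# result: N/A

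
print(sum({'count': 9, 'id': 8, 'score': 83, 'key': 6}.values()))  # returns 106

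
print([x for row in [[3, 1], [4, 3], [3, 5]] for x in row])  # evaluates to [3, 1, 4, 3, 3, 5]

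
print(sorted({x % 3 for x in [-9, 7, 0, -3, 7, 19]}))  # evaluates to [0, 1]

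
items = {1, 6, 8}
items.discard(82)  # {1, 6, 8}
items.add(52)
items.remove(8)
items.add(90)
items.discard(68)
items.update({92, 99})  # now {1, 6, 52, 90, 92, 99}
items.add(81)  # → {1, 6, 52, 81, 90, 92, 99}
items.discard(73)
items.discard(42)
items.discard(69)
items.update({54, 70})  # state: {1, 6, 52, 54, 70, 81, 90, 92, 99}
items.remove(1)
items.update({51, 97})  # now {6, 51, 52, 54, 70, 81, 90, 92, 97, 99}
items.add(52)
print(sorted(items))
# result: [6, 51, 52, 54, 70, 81, 90, 92, 97, 99]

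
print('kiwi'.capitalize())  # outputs Kiwi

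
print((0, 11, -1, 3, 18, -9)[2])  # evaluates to -1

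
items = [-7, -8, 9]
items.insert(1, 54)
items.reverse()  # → [9, -8, 54, -7]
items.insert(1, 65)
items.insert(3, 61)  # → [9, 65, -8, 61, 54, -7]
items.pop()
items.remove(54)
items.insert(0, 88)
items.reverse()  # [61, -8, 65, 9, 88]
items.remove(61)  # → [-8, 65, 9, 88]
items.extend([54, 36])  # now [-8, 65, 9, 88, 54, 36]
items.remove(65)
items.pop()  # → 36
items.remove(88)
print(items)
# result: [-8, 9, 54]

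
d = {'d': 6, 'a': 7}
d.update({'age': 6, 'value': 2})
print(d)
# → {'d': 6, 'a': 7, 'age': 6, 'value': 2}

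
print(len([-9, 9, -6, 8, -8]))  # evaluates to 5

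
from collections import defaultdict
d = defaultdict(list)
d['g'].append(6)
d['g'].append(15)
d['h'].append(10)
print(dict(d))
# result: {'g': [6, 15], 'h': [10]}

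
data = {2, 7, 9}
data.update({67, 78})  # {2, 7, 9, 67, 78}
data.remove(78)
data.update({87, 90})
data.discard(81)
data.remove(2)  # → {7, 9, 67, 87, 90}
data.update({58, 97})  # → {7, 9, 58, 67, 87, 90, 97}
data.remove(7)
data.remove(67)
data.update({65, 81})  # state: {9, 58, 65, 81, 87, 90, 97}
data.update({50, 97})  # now {9, 50, 58, 65, 81, 87, 90, 97}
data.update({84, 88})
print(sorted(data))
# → [9, 50, 58, 65, 81, 84, 87, 88, 90, 97]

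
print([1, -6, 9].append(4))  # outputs None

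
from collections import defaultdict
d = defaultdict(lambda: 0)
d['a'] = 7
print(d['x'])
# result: 0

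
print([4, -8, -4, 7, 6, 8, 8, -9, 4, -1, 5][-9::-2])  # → [-4, 4]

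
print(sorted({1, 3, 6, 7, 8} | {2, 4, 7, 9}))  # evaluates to [1, 2, 3, 4, 6, 7, 8, 9]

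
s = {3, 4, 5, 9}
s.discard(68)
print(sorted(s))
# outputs [3, 4, 5, 9]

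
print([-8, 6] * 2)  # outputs [-8, 6, -8, 6]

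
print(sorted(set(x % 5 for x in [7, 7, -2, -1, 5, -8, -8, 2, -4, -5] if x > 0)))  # [0, 2]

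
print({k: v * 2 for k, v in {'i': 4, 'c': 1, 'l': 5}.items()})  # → {'i': 8, 'c': 2, 'l': 10}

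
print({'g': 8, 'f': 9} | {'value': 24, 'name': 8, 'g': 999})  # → {'g': 999, 'f': 9, 'value': 24, 'name': 8}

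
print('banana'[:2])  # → ba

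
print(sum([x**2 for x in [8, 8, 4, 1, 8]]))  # 209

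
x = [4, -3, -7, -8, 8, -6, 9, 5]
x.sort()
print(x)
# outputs [-8, -7, -6, -3, 4, 5, 8, 9]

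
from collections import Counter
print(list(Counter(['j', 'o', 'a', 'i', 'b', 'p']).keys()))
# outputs ['j', 'o', 'a', 'i', 'b', 'p']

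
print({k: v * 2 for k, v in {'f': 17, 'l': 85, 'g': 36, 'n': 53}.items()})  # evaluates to {'f': 34, 'l': 170, 'g': 72, 'n': 106}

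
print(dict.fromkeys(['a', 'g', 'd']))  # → {'a': None, 'g': None, 'd': None}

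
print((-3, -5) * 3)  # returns (-3, -5, -3, -5, -3, -5)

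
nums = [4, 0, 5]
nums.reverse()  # [5, 0, 4]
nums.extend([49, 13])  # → [5, 0, 4, 49, 13]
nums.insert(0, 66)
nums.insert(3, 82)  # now [66, 5, 0, 82, 4, 49, 13]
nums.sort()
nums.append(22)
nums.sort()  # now [0, 4, 5, 13, 22, 49, 66, 82]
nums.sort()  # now [0, 4, 5, 13, 22, 49, 66, 82]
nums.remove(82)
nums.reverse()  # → [66, 49, 22, 13, 5, 4, 0]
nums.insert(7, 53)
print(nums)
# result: [66, 49, 22, 13, 5, 4, 0, 53]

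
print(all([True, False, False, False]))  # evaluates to False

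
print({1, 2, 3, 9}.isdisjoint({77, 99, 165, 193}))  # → True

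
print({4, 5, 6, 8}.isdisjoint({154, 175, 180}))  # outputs True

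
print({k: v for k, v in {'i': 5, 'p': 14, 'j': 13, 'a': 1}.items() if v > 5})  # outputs {'p': 14, 'j': 13}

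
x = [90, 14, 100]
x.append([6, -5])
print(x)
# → [90, 14, 100, [6, -5]]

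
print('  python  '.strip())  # python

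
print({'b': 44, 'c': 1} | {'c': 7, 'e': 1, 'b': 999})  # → {'b': 999, 'c': 7, 'e': 1}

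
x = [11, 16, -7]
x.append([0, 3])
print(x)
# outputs [11, 16, -7, [0, 3]]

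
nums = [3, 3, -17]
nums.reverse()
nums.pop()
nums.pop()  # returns 3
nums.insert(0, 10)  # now [10, -17]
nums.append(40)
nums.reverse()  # [40, -17, 10]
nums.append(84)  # [40, -17, 10, 84]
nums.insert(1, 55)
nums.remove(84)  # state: [40, 55, -17, 10]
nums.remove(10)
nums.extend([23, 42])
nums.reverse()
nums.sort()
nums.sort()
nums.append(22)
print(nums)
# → [-17, 23, 40, 42, 55, 22]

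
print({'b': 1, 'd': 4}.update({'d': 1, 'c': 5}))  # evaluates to None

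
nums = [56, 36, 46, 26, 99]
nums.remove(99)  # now [56, 36, 46, 26]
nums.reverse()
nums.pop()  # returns 56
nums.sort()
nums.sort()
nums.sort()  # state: [26, 36, 46]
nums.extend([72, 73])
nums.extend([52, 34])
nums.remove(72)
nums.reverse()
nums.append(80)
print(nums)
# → [34, 52, 73, 46, 36, 26, 80]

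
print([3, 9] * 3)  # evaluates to [3, 9, 3, 9, 3, 9]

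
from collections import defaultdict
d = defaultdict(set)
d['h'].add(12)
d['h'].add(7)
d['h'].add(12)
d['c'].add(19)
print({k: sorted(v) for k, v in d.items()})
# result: {'h': [7, 12], 'c': [19]}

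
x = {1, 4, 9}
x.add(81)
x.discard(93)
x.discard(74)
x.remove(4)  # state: {1, 9, 81}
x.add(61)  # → {1, 9, 61, 81}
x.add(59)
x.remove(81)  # {1, 9, 59, 61}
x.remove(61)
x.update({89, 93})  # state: {1, 9, 59, 89, 93}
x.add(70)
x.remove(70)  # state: {1, 9, 59, 89, 93}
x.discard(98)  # {1, 9, 59, 89, 93}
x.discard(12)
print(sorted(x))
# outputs [1, 9, 59, 89, 93]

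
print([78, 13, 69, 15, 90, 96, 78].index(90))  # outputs 4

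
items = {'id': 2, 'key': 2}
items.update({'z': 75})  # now {'id': 2, 'key': 2, 'z': 75}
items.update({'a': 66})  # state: {'id': 2, 'key': 2, 'z': 75, 'a': 66}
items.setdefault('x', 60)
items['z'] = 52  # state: {'id': 2, 'key': 2, 'z': 52, 'a': 66, 'x': 60}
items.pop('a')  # 66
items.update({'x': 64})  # {'id': 2, 'key': 2, 'z': 52, 'x': 64}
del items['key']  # {'id': 2, 'z': 52, 'x': 64}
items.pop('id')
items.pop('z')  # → 52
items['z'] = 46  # {'x': 64, 'z': 46}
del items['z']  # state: {'x': 64}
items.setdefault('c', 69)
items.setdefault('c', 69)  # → 69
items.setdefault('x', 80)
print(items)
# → {'x': 64, 'c': 69}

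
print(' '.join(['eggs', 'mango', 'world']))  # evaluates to eggs mango world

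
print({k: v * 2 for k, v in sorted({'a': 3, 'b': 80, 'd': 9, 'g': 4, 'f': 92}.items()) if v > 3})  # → {'b': 160, 'd': 18, 'f': 184, 'g': 8}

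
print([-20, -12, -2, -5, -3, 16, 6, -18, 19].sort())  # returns None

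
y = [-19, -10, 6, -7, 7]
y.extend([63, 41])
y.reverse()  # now [41, 63, 7, -7, 6, -10, -19]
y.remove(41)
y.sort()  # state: [-19, -10, -7, 6, 7, 63]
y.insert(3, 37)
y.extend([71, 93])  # [-19, -10, -7, 37, 6, 7, 63, 71, 93]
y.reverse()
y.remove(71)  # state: [93, 63, 7, 6, 37, -7, -10, -19]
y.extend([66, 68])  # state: [93, 63, 7, 6, 37, -7, -10, -19, 66, 68]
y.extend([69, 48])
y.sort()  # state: [-19, -10, -7, 6, 7, 37, 48, 63, 66, 68, 69, 93]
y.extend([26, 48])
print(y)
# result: [-19, -10, -7, 6, 7, 37, 48, 63, 66, 68, 69, 93, 26, 48]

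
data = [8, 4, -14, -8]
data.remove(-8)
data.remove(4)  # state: [8, -14]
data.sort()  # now [-14, 8]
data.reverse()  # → [8, -14]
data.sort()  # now [-14, 8]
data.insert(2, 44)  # [-14, 8, 44]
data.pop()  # 44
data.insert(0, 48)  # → [48, -14, 8]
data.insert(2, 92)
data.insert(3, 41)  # [48, -14, 92, 41, 8]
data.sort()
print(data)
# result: [-14, 8, 41, 48, 92]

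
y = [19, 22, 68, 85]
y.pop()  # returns 85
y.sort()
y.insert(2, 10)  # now [19, 22, 10, 68]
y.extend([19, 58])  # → [19, 22, 10, 68, 19, 58]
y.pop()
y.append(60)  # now [19, 22, 10, 68, 19, 60]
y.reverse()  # [60, 19, 68, 10, 22, 19]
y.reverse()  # [19, 22, 10, 68, 19, 60]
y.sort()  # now [10, 19, 19, 22, 60, 68]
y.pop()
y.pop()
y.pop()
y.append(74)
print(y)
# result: [10, 19, 19, 74]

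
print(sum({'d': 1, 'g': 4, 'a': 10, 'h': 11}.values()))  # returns 26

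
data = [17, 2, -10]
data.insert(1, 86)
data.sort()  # [-10, 2, 17, 86]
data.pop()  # 86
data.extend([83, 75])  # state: [-10, 2, 17, 83, 75]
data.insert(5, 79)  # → [-10, 2, 17, 83, 75, 79]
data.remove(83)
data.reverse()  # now [79, 75, 17, 2, -10]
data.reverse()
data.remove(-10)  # [2, 17, 75, 79]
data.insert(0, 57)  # [57, 2, 17, 75, 79]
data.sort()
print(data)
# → [2, 17, 57, 75, 79]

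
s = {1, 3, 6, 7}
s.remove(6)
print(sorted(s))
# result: [1, 3, 7]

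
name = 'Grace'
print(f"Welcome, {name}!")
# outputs Welcome, Grace!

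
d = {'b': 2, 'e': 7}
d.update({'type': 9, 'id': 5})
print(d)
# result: {'b': 2, 'e': 7, 'type': 9, 'id': 5}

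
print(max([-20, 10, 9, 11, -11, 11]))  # 11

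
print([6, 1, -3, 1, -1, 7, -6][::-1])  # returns [-6, 7, -1, 1, -3, 1, 6]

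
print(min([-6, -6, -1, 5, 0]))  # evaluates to -6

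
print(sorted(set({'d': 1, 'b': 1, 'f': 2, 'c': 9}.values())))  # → [1, 2, 9]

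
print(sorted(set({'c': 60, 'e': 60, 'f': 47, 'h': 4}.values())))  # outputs [4, 47, 60]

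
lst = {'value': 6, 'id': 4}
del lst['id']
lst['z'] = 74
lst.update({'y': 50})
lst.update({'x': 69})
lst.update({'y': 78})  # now {'value': 6, 'z': 74, 'y': 78, 'x': 69}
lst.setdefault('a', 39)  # 39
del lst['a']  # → {'value': 6, 'z': 74, 'y': 78, 'x': 69}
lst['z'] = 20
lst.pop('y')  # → 78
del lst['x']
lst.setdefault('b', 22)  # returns 22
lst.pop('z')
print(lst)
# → {'value': 6, 'b': 22}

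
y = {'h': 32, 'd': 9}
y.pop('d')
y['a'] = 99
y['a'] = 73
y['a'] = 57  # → {'h': 32, 'a': 57}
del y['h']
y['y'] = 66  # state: {'a': 57, 'y': 66}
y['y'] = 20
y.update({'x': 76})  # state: {'a': 57, 'y': 20, 'x': 76}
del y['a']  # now {'y': 20, 'x': 76}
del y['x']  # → {'y': 20}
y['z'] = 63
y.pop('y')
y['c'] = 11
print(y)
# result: {'z': 63, 'c': 11}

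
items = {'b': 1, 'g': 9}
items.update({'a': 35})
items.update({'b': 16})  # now {'b': 16, 'g': 9, 'a': 35}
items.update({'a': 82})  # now {'b': 16, 'g': 9, 'a': 82}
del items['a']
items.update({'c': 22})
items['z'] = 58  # {'b': 16, 'g': 9, 'c': 22, 'z': 58}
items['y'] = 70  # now {'b': 16, 'g': 9, 'c': 22, 'z': 58, 'y': 70}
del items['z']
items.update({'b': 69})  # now {'b': 69, 'g': 9, 'c': 22, 'y': 70}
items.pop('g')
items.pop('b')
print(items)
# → {'c': 22, 'y': 70}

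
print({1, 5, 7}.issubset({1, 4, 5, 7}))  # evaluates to True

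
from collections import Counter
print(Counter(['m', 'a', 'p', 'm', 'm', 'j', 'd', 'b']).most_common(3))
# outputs [('m', 3), ('a', 1), ('p', 1)]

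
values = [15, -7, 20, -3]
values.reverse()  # [-3, 20, -7, 15]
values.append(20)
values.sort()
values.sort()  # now [-7, -3, 15, 20, 20]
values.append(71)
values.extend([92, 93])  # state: [-7, -3, 15, 20, 20, 71, 92, 93]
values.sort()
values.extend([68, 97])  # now [-7, -3, 15, 20, 20, 71, 92, 93, 68, 97]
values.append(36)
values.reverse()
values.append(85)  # [36, 97, 68, 93, 92, 71, 20, 20, 15, -3, -7, 85]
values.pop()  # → 85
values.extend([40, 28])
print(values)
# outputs [36, 97, 68, 93, 92, 71, 20, 20, 15, -3, -7, 40, 28]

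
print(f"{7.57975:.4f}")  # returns 7.5797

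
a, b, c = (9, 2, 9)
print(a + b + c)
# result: 20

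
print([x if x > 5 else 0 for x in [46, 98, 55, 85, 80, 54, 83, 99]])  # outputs [46, 98, 55, 85, 80, 54, 83, 99]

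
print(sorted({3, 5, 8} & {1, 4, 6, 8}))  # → [8]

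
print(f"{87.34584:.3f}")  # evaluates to 87.346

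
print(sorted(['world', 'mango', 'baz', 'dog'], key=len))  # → ['baz', 'dog', 'world', 'mango']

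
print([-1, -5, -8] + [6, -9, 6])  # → [-1, -5, -8, 6, -9, 6]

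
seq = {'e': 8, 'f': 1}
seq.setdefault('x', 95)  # 95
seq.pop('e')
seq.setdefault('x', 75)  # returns 95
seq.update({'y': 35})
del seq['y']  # {'f': 1, 'x': 95}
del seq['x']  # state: {'f': 1}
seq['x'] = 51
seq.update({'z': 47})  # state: {'f': 1, 'x': 51, 'z': 47}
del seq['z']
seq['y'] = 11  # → {'f': 1, 'x': 51, 'y': 11}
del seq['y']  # {'f': 1, 'x': 51}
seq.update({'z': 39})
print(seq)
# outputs {'f': 1, 'x': 51, 'z': 39}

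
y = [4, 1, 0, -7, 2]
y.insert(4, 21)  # [4, 1, 0, -7, 21, 2]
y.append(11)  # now [4, 1, 0, -7, 21, 2, 11]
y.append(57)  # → [4, 1, 0, -7, 21, 2, 11, 57]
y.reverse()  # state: [57, 11, 2, 21, -7, 0, 1, 4]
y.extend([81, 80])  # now [57, 11, 2, 21, -7, 0, 1, 4, 81, 80]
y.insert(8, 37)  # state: [57, 11, 2, 21, -7, 0, 1, 4, 37, 81, 80]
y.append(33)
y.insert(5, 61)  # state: [57, 11, 2, 21, -7, 61, 0, 1, 4, 37, 81, 80, 33]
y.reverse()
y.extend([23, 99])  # [33, 80, 81, 37, 4, 1, 0, 61, -7, 21, 2, 11, 57, 23, 99]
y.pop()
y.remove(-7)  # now [33, 80, 81, 37, 4, 1, 0, 61, 21, 2, 11, 57, 23]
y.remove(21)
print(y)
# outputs [33, 80, 81, 37, 4, 1, 0, 61, 2, 11, 57, 23]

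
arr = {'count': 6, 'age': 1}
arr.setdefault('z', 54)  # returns 54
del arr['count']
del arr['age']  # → {'z': 54}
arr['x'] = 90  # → {'z': 54, 'x': 90}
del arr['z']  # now {'x': 90}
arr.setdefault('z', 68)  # 68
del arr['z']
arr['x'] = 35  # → {'x': 35}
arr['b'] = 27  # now {'x': 35, 'b': 27}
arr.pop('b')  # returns 27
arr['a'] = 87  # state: {'x': 35, 'a': 87}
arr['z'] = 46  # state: {'x': 35, 'a': 87, 'z': 46}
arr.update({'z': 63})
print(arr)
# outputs {'x': 35, 'a': 87, 'z': 63}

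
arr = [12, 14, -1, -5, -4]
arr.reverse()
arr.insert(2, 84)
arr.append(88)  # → [-4, -5, 84, -1, 14, 12, 88]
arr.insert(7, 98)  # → [-4, -5, 84, -1, 14, 12, 88, 98]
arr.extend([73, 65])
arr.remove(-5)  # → [-4, 84, -1, 14, 12, 88, 98, 73, 65]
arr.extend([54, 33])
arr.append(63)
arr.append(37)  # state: [-4, 84, -1, 14, 12, 88, 98, 73, 65, 54, 33, 63, 37]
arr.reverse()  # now [37, 63, 33, 54, 65, 73, 98, 88, 12, 14, -1, 84, -4]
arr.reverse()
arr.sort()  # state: [-4, -1, 12, 14, 33, 37, 54, 63, 65, 73, 84, 88, 98]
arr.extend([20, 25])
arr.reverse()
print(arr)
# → [25, 20, 98, 88, 84, 73, 65, 63, 54, 37, 33, 14, 12, -1, -4]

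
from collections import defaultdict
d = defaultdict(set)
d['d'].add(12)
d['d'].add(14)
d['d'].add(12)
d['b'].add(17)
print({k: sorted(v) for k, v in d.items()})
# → {'d': [12, 14], 'b': [17]}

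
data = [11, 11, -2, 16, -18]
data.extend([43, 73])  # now [11, 11, -2, 16, -18, 43, 73]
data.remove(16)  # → [11, 11, -2, -18, 43, 73]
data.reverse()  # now [73, 43, -18, -2, 11, 11]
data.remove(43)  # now [73, -18, -2, 11, 11]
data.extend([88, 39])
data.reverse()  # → [39, 88, 11, 11, -2, -18, 73]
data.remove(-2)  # [39, 88, 11, 11, -18, 73]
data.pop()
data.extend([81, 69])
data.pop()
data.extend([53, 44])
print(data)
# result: [39, 88, 11, 11, -18, 81, 53, 44]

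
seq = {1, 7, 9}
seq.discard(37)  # {1, 7, 9}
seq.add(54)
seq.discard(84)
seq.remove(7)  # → {1, 9, 54}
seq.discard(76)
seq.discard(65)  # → {1, 9, 54}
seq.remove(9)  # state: {1, 54}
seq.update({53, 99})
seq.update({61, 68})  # {1, 53, 54, 61, 68, 99}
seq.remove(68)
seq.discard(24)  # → {1, 53, 54, 61, 99}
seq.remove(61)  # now {1, 53, 54, 99}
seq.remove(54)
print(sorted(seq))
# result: [1, 53, 99]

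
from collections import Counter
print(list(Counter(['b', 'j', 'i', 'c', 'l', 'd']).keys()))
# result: ['b', 'j', 'i', 'c', 'l', 'd']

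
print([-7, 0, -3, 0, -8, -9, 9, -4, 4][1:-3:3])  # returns [0, -8]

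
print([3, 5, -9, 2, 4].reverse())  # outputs None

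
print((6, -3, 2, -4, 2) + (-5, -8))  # (6, -3, 2, -4, 2, -5, -8)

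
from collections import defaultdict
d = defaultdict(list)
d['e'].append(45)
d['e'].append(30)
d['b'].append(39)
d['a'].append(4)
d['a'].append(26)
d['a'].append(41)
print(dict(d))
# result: {'e': [45, 30], 'b': [39], 'a': [4, 26, 41]}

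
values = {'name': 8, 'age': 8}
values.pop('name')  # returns 8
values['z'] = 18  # {'age': 8, 'z': 18}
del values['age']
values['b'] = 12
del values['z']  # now {'b': 12}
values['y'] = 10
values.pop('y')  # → 10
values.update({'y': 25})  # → {'b': 12, 'y': 25}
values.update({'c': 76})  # {'b': 12, 'y': 25, 'c': 76}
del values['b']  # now {'y': 25, 'c': 76}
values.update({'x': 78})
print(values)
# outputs {'y': 25, 'c': 76, 'x': 78}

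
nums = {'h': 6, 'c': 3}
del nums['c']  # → {'h': 6}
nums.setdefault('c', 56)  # 56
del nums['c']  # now {'h': 6}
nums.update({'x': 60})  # {'h': 6, 'x': 60}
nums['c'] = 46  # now {'h': 6, 'x': 60, 'c': 46}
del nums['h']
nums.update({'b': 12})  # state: {'x': 60, 'c': 46, 'b': 12}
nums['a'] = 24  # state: {'x': 60, 'c': 46, 'b': 12, 'a': 24}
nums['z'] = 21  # {'x': 60, 'c': 46, 'b': 12, 'a': 24, 'z': 21}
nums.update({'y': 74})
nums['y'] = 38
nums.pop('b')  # 12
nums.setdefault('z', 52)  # 21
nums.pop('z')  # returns 21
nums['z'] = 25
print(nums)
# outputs {'x': 60, 'c': 46, 'a': 24, 'y': 38, 'z': 25}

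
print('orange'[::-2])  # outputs enr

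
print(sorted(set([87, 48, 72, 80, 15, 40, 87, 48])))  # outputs [15, 40, 48, 72, 80, 87]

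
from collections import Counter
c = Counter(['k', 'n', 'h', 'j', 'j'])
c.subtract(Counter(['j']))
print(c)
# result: Counter({'k': 1, 'n': 1, 'h': 1, 'j': 1})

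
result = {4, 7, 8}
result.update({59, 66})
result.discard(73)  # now {4, 7, 8, 59, 66}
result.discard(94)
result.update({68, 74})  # {4, 7, 8, 59, 66, 68, 74}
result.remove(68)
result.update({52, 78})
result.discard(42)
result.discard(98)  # {4, 7, 8, 52, 59, 66, 74, 78}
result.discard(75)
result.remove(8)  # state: {4, 7, 52, 59, 66, 74, 78}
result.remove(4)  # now {7, 52, 59, 66, 74, 78}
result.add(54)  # {7, 52, 54, 59, 66, 74, 78}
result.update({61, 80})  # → {7, 52, 54, 59, 61, 66, 74, 78, 80}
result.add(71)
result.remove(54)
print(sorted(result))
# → [7, 52, 59, 61, 66, 71, 74, 78, 80]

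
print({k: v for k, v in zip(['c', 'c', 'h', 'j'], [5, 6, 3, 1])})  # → {'c': 6, 'h': 3, 'j': 1}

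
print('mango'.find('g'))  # 3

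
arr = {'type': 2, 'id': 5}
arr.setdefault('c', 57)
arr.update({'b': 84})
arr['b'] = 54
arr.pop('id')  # 5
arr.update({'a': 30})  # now {'type': 2, 'c': 57, 'b': 54, 'a': 30}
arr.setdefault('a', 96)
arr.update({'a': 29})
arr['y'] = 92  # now {'type': 2, 'c': 57, 'b': 54, 'a': 29, 'y': 92}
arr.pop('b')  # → 54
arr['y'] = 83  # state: {'type': 2, 'c': 57, 'a': 29, 'y': 83}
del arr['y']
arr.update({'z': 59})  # {'type': 2, 'c': 57, 'a': 29, 'z': 59}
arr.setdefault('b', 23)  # 23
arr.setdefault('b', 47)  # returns 23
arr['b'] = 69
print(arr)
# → {'type': 2, 'c': 57, 'a': 29, 'z': 59, 'b': 69}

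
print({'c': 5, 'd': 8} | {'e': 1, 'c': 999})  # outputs {'c': 999, 'd': 8, 'e': 1}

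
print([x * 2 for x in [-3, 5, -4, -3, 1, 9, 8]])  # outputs [-6, 10, -8, -6, 2, 18, 16]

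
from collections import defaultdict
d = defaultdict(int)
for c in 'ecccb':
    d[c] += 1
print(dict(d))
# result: {'e': 1, 'c': 3, 'b': 1}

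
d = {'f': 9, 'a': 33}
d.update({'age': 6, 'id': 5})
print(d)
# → {'f': 9, 'a': 33, 'age': 6, 'id': 5}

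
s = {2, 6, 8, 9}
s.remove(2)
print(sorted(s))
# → [6, 8, 9]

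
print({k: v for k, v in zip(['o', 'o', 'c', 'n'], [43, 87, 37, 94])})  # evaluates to {'o': 87, 'c': 37, 'n': 94}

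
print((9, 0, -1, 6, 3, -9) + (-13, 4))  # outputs (9, 0, -1, 6, 3, -9, -13, 4)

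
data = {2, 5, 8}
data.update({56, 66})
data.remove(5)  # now {2, 8, 56, 66}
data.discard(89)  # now {2, 8, 56, 66}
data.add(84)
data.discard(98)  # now {2, 8, 56, 66, 84}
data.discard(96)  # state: {2, 8, 56, 66, 84}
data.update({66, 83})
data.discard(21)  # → {2, 8, 56, 66, 83, 84}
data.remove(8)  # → {2, 56, 66, 83, 84}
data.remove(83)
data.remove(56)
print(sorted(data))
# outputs [2, 66, 84]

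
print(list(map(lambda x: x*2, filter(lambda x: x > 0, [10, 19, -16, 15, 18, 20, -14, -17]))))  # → [20, 38, 30, 36, 40]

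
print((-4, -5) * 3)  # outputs (-4, -5, -4, -5, -4, -5)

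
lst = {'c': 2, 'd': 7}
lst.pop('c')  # 2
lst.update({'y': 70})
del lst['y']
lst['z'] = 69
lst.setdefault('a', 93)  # 93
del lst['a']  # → {'d': 7, 'z': 69}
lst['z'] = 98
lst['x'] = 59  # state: {'d': 7, 'z': 98, 'x': 59}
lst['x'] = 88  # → {'d': 7, 'z': 98, 'x': 88}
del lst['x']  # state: {'d': 7, 'z': 98}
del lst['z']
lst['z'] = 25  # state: {'d': 7, 'z': 25}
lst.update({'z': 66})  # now {'d': 7, 'z': 66}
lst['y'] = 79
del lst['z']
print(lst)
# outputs {'d': 7, 'y': 79}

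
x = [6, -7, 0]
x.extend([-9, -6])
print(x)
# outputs [6, -7, 0, -9, -6]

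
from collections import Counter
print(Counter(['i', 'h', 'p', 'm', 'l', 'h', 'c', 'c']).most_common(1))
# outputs [('h', 2)]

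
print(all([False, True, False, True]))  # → False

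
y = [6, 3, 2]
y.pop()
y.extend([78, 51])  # [6, 3, 78, 51]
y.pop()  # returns 51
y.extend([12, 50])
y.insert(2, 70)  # [6, 3, 70, 78, 12, 50]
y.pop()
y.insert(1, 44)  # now [6, 44, 3, 70, 78, 12]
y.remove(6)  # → [44, 3, 70, 78, 12]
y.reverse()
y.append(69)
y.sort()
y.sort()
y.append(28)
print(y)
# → [3, 12, 44, 69, 70, 78, 28]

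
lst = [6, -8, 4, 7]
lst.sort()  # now [-8, 4, 6, 7]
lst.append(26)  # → [-8, 4, 6, 7, 26]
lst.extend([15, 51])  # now [-8, 4, 6, 7, 26, 15, 51]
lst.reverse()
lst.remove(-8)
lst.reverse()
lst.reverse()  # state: [51, 15, 26, 7, 6, 4]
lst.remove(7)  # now [51, 15, 26, 6, 4]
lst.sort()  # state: [4, 6, 15, 26, 51]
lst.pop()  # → 51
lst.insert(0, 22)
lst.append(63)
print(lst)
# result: [22, 4, 6, 15, 26, 63]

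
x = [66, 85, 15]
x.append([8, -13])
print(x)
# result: [66, 85, 15, [8, -13]]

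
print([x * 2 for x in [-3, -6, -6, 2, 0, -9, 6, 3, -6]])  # [-6, -12, -12, 4, 0, -18, 12, 6, -12]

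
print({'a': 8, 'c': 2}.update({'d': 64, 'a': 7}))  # None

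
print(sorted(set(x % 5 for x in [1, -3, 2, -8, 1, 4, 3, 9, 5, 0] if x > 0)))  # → [0, 1, 2, 3, 4]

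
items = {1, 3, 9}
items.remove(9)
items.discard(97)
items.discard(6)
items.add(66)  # {1, 3, 66}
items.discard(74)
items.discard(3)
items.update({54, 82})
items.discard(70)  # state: {1, 54, 66, 82}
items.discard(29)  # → {1, 54, 66, 82}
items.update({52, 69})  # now {1, 52, 54, 66, 69, 82}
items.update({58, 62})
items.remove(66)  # {1, 52, 54, 58, 62, 69, 82}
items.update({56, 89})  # {1, 52, 54, 56, 58, 62, 69, 82, 89}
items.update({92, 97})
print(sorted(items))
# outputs [1, 52, 54, 56, 58, 62, 69, 82, 89, 92, 97]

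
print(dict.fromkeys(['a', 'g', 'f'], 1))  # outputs {'a': 1, 'g': 1, 'f': 1}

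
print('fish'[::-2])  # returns hi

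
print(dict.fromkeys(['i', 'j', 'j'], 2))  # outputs {'i': 2, 'j': 2}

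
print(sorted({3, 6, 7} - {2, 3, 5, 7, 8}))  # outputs [6]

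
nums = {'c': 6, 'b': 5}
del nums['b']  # {'c': 6}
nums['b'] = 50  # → {'c': 6, 'b': 50}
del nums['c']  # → {'b': 50}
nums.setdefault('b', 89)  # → 50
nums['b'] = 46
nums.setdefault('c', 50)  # 50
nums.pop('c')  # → 50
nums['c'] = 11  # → {'b': 46, 'c': 11}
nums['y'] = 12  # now {'b': 46, 'c': 11, 'y': 12}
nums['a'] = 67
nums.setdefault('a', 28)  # 67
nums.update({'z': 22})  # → {'b': 46, 'c': 11, 'y': 12, 'a': 67, 'z': 22}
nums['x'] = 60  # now {'b': 46, 'c': 11, 'y': 12, 'a': 67, 'z': 22, 'x': 60}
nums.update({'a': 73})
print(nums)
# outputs {'b': 46, 'c': 11, 'y': 12, 'a': 73, 'z': 22, 'x': 60}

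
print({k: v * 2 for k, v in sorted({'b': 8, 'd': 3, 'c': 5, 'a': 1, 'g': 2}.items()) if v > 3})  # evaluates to {'b': 16, 'c': 10}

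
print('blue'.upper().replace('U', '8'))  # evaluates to BL8E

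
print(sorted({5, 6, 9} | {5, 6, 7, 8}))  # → [5, 6, 7, 8, 9]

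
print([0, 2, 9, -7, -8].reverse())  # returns None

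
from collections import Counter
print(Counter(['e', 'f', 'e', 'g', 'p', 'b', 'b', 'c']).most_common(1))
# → [('e', 2)]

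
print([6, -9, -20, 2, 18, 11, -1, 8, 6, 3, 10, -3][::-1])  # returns [-3, 10, 3, 6, 8, -1, 11, 18, 2, -20, -9, 6]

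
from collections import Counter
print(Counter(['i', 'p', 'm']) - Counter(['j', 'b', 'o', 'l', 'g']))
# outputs Counter({'i': 1, 'p': 1, 'm': 1})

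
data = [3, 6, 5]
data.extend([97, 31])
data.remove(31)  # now [3, 6, 5, 97]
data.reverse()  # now [97, 5, 6, 3]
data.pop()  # 3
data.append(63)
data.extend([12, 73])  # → [97, 5, 6, 63, 12, 73]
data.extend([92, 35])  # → [97, 5, 6, 63, 12, 73, 92, 35]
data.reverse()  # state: [35, 92, 73, 12, 63, 6, 5, 97]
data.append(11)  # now [35, 92, 73, 12, 63, 6, 5, 97, 11]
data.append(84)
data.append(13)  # [35, 92, 73, 12, 63, 6, 5, 97, 11, 84, 13]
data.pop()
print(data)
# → [35, 92, 73, 12, 63, 6, 5, 97, 11, 84]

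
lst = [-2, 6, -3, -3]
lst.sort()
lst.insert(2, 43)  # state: [-3, -3, 43, -2, 6]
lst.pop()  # 6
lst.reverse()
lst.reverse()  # [-3, -3, 43, -2]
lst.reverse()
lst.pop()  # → -3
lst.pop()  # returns -3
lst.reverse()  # [43, -2]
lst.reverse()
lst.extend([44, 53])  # [-2, 43, 44, 53]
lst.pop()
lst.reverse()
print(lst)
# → [44, 43, -2]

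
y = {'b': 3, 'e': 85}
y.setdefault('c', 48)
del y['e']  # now {'b': 3, 'c': 48}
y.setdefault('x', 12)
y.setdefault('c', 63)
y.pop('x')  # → 12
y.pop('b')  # 3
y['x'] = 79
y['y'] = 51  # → {'c': 48, 'x': 79, 'y': 51}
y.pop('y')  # 51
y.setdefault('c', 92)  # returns 48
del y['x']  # {'c': 48}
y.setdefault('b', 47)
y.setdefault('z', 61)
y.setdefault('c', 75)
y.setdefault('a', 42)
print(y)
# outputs {'c': 48, 'b': 47, 'z': 61, 'a': 42}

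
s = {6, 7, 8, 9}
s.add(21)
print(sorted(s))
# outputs [6, 7, 8, 9, 21]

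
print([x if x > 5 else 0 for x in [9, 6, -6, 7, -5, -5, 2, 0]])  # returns [9, 6, 0, 7, 0, 0, 0, 0]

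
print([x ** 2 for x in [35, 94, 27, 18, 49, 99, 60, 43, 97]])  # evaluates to [1225, 8836, 729, 324, 2401, 9801, 3600, 1849, 9409]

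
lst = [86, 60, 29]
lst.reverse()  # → [29, 60, 86]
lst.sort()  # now [29, 60, 86]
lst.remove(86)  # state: [29, 60]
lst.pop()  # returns 60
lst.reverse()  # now [29]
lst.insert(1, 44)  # [29, 44]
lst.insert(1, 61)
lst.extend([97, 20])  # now [29, 61, 44, 97, 20]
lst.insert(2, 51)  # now [29, 61, 51, 44, 97, 20]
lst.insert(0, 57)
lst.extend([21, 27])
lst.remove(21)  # [57, 29, 61, 51, 44, 97, 20, 27]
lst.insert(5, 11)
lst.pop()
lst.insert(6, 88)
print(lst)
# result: [57, 29, 61, 51, 44, 11, 88, 97, 20]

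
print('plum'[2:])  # um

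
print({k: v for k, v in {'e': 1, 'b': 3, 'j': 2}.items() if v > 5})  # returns {}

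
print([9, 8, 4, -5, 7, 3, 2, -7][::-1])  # [-7, 2, 3, 7, -5, 4, 8, 9]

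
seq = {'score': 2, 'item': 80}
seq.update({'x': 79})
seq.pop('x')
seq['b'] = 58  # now {'score': 2, 'item': 80, 'b': 58}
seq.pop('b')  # 58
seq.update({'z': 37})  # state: {'score': 2, 'item': 80, 'z': 37}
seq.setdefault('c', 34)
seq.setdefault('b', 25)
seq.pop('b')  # 25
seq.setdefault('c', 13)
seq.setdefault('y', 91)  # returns 91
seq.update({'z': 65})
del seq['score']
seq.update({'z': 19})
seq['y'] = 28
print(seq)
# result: {'item': 80, 'z': 19, 'c': 34, 'y': 28}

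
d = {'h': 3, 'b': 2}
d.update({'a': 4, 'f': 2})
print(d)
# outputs {'h': 3, 'b': 2, 'a': 4, 'f': 2}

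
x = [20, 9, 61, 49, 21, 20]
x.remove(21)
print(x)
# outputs [20, 9, 61, 49, 20]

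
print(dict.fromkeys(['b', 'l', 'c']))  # {'b': None, 'l': None, 'c': None}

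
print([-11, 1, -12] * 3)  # [-11, 1, -12, -11, 1, -12, -11, 1, -12]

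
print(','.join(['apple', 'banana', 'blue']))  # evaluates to apple,banana,blue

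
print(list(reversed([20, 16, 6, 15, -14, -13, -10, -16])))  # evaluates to [-16, -10, -13, -14, 15, 6, 16, 20]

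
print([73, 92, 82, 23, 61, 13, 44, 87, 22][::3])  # [73, 23, 44]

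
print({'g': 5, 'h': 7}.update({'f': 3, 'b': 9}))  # None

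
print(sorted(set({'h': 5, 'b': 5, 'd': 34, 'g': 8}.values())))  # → [5, 8, 34]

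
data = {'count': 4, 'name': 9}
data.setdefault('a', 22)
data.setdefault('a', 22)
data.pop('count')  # 4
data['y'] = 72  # {'name': 9, 'a': 22, 'y': 72}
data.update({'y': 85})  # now {'name': 9, 'a': 22, 'y': 85}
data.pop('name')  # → 9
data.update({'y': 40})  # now {'a': 22, 'y': 40}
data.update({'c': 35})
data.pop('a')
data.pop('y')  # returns 40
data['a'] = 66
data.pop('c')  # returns 35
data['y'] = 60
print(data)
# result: {'a': 66, 'y': 60}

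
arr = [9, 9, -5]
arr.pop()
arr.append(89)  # [9, 9, 89]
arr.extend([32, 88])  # [9, 9, 89, 32, 88]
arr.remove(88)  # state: [9, 9, 89, 32]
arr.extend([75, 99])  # [9, 9, 89, 32, 75, 99]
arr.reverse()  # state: [99, 75, 32, 89, 9, 9]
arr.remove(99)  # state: [75, 32, 89, 9, 9]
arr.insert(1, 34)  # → [75, 34, 32, 89, 9, 9]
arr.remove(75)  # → [34, 32, 89, 9, 9]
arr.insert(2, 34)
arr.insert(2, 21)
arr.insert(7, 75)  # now [34, 32, 21, 34, 89, 9, 9, 75]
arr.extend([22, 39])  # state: [34, 32, 21, 34, 89, 9, 9, 75, 22, 39]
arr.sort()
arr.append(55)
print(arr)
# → [9, 9, 21, 22, 32, 34, 34, 39, 75, 89, 55]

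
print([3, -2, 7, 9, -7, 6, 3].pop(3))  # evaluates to 9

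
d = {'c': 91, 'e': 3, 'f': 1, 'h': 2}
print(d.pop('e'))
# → 3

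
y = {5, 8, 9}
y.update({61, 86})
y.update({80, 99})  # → {5, 8, 9, 61, 80, 86, 99}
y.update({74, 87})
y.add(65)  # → {5, 8, 9, 61, 65, 74, 80, 86, 87, 99}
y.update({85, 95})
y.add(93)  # {5, 8, 9, 61, 65, 74, 80, 85, 86, 87, 93, 95, 99}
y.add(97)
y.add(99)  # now {5, 8, 9, 61, 65, 74, 80, 85, 86, 87, 93, 95, 97, 99}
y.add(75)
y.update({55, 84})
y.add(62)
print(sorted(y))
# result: [5, 8, 9, 55, 61, 62, 65, 74, 75, 80, 84, 85, 86, 87, 93, 95, 97, 99]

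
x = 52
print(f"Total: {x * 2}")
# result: Total: 104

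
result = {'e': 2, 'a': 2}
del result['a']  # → {'e': 2}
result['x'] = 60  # {'e': 2, 'x': 60}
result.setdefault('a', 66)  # 66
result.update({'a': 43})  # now {'e': 2, 'x': 60, 'a': 43}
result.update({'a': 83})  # {'e': 2, 'x': 60, 'a': 83}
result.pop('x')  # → 60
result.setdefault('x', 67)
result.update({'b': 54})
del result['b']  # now {'e': 2, 'a': 83, 'x': 67}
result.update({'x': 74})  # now {'e': 2, 'a': 83, 'x': 74}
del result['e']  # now {'a': 83, 'x': 74}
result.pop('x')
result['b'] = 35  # {'a': 83, 'b': 35}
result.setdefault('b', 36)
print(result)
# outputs {'a': 83, 'b': 35}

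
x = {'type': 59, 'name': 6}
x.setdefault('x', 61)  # 61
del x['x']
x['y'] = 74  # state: {'type': 59, 'name': 6, 'y': 74}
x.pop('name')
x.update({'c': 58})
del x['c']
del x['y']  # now {'type': 59}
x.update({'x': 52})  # {'type': 59, 'x': 52}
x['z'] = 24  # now {'type': 59, 'x': 52, 'z': 24}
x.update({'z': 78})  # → {'type': 59, 'x': 52, 'z': 78}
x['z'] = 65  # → {'type': 59, 'x': 52, 'z': 65}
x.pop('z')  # 65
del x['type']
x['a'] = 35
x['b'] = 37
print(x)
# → {'x': 52, 'a': 35, 'b': 37}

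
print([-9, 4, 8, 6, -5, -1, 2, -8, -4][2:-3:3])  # [8, -1]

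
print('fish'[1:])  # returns ish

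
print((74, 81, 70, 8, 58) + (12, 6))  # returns (74, 81, 70, 8, 58, 12, 6)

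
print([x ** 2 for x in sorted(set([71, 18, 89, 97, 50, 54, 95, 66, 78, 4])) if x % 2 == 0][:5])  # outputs [16, 324, 2500, 2916, 4356]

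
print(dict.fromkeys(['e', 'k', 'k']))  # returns {'e': None, 'k': None}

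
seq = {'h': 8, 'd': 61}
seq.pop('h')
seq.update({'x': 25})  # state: {'d': 61, 'x': 25}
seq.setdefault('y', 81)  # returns 81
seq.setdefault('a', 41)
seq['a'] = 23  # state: {'d': 61, 'x': 25, 'y': 81, 'a': 23}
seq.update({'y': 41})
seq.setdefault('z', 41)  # 41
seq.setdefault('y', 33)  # 41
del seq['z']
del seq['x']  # {'d': 61, 'y': 41, 'a': 23}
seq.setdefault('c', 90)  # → 90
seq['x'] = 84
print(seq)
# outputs {'d': 61, 'y': 41, 'a': 23, 'c': 90, 'x': 84}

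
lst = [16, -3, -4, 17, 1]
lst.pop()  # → 1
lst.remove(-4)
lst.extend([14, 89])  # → [16, -3, 17, 14, 89]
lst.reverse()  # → [89, 14, 17, -3, 16]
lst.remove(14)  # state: [89, 17, -3, 16]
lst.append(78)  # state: [89, 17, -3, 16, 78]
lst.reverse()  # [78, 16, -3, 17, 89]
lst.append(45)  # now [78, 16, -3, 17, 89, 45]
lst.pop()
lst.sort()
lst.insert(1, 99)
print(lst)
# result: [-3, 99, 16, 17, 78, 89]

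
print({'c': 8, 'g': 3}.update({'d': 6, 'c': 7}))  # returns None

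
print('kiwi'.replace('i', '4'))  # k4w4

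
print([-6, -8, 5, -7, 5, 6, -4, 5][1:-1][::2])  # [-8, -7, 6]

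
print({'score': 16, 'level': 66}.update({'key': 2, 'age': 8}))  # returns None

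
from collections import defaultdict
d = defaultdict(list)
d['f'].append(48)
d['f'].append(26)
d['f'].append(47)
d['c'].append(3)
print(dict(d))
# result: {'f': [48, 26, 47], 'c': [3]}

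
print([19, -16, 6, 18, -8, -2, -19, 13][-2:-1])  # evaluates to [-19]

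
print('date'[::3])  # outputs de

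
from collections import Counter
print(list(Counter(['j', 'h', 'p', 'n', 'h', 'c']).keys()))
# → ['j', 'h', 'p', 'n', 'c']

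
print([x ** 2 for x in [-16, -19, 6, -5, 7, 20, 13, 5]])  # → [256, 361, 36, 25, 49, 400, 169, 25]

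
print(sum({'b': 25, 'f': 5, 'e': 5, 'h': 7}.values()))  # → 42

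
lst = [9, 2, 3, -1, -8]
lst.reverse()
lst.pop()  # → 9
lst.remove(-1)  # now [-8, 3, 2]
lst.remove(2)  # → [-8, 3]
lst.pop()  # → 3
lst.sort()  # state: [-8]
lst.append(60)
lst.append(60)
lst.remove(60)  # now [-8, 60]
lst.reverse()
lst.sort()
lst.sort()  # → [-8, 60]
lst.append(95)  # [-8, 60, 95]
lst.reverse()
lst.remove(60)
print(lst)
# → [95, -8]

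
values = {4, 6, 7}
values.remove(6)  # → {4, 7}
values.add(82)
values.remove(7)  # {4, 82}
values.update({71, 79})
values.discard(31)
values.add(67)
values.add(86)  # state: {4, 67, 71, 79, 82, 86}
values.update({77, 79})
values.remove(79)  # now {4, 67, 71, 77, 82, 86}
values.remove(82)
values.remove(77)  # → {4, 67, 71, 86}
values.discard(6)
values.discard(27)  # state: {4, 67, 71, 86}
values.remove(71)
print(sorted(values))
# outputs [4, 67, 86]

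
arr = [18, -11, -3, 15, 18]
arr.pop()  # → 18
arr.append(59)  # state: [18, -11, -3, 15, 59]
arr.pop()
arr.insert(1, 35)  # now [18, 35, -11, -3, 15]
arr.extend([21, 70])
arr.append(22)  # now [18, 35, -11, -3, 15, 21, 70, 22]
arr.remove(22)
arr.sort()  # [-11, -3, 15, 18, 21, 35, 70]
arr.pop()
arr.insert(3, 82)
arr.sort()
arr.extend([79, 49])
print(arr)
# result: [-11, -3, 15, 18, 21, 35, 82, 79, 49]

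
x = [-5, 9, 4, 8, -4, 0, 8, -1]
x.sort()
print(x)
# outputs [-5, -4, -1, 0, 4, 8, 8, 9]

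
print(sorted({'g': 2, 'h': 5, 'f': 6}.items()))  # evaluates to [('f', 6), ('g', 2), ('h', 5)]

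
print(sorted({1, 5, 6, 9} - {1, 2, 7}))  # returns [5, 6, 9]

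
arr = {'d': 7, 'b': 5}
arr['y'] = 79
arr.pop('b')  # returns 5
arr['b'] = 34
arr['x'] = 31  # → {'d': 7, 'y': 79, 'b': 34, 'x': 31}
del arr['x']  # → {'d': 7, 'y': 79, 'b': 34}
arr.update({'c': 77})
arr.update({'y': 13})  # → {'d': 7, 'y': 13, 'b': 34, 'c': 77}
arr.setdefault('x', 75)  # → 75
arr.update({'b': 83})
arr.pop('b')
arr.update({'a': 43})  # {'d': 7, 'y': 13, 'c': 77, 'x': 75, 'a': 43}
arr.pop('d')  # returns 7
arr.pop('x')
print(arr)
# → {'y': 13, 'c': 77, 'a': 43}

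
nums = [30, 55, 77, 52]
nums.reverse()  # [52, 77, 55, 30]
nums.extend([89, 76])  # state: [52, 77, 55, 30, 89, 76]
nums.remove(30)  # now [52, 77, 55, 89, 76]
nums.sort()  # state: [52, 55, 76, 77, 89]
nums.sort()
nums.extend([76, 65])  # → [52, 55, 76, 77, 89, 76, 65]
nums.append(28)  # [52, 55, 76, 77, 89, 76, 65, 28]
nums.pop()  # 28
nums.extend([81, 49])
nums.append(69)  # [52, 55, 76, 77, 89, 76, 65, 81, 49, 69]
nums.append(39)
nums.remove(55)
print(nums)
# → [52, 76, 77, 89, 76, 65, 81, 49, 69, 39]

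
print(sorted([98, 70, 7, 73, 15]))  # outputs [7, 15, 70, 73, 98]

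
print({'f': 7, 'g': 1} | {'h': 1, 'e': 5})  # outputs {'f': 7, 'g': 1, 'h': 1, 'e': 5}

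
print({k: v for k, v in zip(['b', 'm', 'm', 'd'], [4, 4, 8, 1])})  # {'b': 4, 'm': 8, 'd': 1}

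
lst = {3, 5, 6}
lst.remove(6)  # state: {3, 5}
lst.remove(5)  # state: {3}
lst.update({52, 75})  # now {3, 52, 75}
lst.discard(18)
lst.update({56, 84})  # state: {3, 52, 56, 75, 84}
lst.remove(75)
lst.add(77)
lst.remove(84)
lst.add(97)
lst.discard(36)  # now {3, 52, 56, 77, 97}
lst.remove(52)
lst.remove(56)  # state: {3, 77, 97}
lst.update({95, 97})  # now {3, 77, 95, 97}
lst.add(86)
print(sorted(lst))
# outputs [3, 77, 86, 95, 97]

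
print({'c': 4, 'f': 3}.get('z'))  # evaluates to None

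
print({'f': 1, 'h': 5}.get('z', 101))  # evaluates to 101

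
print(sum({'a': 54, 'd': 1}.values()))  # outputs 55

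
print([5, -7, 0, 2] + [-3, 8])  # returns [5, -7, 0, 2, -3, 8]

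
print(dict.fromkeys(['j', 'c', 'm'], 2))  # {'j': 2, 'c': 2, 'm': 2}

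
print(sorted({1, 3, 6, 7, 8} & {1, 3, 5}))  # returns [1, 3]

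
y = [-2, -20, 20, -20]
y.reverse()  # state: [-20, 20, -20, -2]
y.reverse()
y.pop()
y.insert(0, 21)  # [21, -2, -20, 20]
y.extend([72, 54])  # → [21, -2, -20, 20, 72, 54]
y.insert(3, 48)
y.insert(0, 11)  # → [11, 21, -2, -20, 48, 20, 72, 54]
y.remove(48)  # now [11, 21, -2, -20, 20, 72, 54]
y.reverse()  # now [54, 72, 20, -20, -2, 21, 11]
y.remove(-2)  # [54, 72, 20, -20, 21, 11]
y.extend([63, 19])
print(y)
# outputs [54, 72, 20, -20, 21, 11, 63, 19]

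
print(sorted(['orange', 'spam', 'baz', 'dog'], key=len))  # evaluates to ['baz', 'dog', 'spam', 'orange']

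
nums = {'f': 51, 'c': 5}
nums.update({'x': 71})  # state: {'f': 51, 'c': 5, 'x': 71}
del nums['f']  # {'c': 5, 'x': 71}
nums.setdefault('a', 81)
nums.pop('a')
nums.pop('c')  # 5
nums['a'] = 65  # {'x': 71, 'a': 65}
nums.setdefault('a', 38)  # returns 65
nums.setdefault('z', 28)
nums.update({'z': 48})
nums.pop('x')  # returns 71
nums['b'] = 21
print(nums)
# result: {'a': 65, 'z': 48, 'b': 21}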